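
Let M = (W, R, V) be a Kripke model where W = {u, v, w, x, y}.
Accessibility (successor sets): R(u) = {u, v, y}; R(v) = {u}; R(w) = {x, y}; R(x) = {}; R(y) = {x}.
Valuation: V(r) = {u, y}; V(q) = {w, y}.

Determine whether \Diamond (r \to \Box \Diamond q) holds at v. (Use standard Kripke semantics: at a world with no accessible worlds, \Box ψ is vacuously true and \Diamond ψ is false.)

Recall that \Box ψ holds at a world iff ψ holds at every accessible world, and \Diamond ψ holds iff ψ holds at some accessible world.
At v: \Diamond (r \to \Box \Diamond q) requires r \to \Box \Diamond q at some successor in {u}.
  At u: r \to \Box \Diamond q is false.
So \Diamond (r \to \Box \Diamond q) is false at v.

No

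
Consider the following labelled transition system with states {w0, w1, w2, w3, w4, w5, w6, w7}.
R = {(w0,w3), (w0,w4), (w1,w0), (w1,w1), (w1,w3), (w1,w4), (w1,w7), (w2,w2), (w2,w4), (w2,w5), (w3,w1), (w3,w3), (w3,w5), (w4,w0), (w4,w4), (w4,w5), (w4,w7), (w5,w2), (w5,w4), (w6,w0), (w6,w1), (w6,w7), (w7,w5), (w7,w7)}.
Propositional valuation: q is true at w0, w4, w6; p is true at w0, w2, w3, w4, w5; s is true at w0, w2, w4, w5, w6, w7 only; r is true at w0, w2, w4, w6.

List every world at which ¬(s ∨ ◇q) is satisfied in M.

Let φ = ¬(s ∨ ◇q). Evaluate φ at each world:
  w0 (successors {w3, w4}): φ is false.
  w1 (successors {w0, w1, w3, w4, w7}): φ is false.
  w2 (successors {w2, w4, w5}): φ is false.
  w3 (successors {w1, w3, w5}): φ is true.
  w4 (successors {w0, w4, w5, w7}): φ is false.
  w5 (successors {w2, w4}): φ is false.
  w6 (successors {w0, w1, w7}): φ is false.
  w7 (successors {w5, w7}): φ is false.
For instance, at w5:
  At w5: s ∨ ◇q is true, so ¬(s ∨ ◇q) is false.
    At w5: s is true, ◇q is true, so s ∨ ◇q is true.
      At w5: ◇q requires q at some successor in {w2, w4}.
        q holds at w4, so ◇q is true at w5.
Satisfying worlds: {w3}

w3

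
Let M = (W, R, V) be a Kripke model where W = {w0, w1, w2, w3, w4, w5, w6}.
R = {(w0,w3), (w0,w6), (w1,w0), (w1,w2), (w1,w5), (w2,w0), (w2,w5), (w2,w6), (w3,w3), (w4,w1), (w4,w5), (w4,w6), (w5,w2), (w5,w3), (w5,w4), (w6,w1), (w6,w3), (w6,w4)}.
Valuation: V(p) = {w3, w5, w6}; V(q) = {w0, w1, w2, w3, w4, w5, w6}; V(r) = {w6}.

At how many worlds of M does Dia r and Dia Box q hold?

Let φ = Dia r and Dia Box q. Evaluate φ at each world:
  w0 (successors {w3, w6}): φ is true.
  w1 (successors {w0, w2, w5}): φ is false.
  w2 (successors {w0, w5, w6}): φ is true.
  w3 (successors {w3}): φ is false.
  w4 (successors {w1, w5, w6}): φ is true.
  w5 (successors {w2, w3, w4}): φ is false.
  w6 (successors {w1, w3, w4}): φ is false.
For instance, at w0:
  At w0: Dia r is true, Dia Box q is true, so Dia r and Dia Box q is true.
    At w0: Dia r requires r at some successor in {w3, w6}.
      r holds at w6, so Dia r is true at w0.
    At w0: Dia Box q requires Box q at some successor in {w3, w6}.
      Box q holds at w3, so Dia Box q is true at w0.
Satisfying worlds: {w0, w2, w4}

3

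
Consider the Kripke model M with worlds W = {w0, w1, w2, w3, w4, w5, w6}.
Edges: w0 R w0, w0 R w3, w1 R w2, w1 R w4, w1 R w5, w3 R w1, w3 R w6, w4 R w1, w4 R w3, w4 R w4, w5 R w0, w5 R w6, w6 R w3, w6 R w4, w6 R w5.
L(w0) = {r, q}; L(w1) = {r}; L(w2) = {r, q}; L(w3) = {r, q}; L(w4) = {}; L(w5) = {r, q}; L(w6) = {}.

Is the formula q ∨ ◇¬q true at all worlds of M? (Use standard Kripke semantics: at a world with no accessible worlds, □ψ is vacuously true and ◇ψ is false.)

Let φ = q ∨ ◇¬q. Evaluate φ at each world:
  w0 (successors {w0, w3}): φ is true.
  w1 (successors {w2, w4, w5}): φ is true.
  w2 (successors ∅): φ is true.
  w3 (successors {w1, w6}): φ is true.
  w4 (successors {w1, w3, w4}): φ is true.
  w5 (successors {w0, w6}): φ is true.
  w6 (successors {w3, w4, w5}): φ is true.
For instance, at w6:
  At w6: q is false, ◇¬q is true, so q ∨ ◇¬q is true.
    At w6: ◇¬q requires ¬q at some successor in {w3, w4, w5}.
      ¬q holds at w4, so ◇¬q is true at w6.

Yes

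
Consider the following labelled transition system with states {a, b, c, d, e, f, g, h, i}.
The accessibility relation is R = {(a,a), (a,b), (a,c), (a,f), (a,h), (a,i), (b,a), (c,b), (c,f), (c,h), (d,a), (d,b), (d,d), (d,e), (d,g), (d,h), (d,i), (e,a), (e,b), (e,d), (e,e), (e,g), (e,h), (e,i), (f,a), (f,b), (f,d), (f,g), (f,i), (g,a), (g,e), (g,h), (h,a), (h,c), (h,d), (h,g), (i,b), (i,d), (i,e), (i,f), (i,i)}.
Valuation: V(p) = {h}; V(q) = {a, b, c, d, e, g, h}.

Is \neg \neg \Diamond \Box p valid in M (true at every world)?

No

Let φ = \neg \neg \Diamond \Box p. Evaluate φ at each world:
  a (successors {a, b, c, f, h, i}): φ is false.
  b (successors {a}): φ is false.
  c (successors {b, f, h}): φ is false.
  d (successors {a, b, d, e, g, h, i}): φ is false.
  e (successors {a, b, d, e, g, h, i}): φ is false.
  f (successors {a, b, d, g, i}): φ is false.
  g (successors {a, e, h}): φ is false.
  h (successors {a, c, d, g}): φ is false.
  i (successors {b, d, e, f, i}): φ is false.
Detail at a (counterexample):
  At a: \neg \Diamond \Box p is true, so \neg \neg \Diamond \Box p is false.
    At a: \Diamond \Box p is false, so \neg \Diamond \Box p is true.
      At a: \Diamond \Box p requires \Box p at some successor in {a, b, c, f, h, i}.
        At a: \Box p is false.
        At b: \Box p is false.
        At c: \Box p is false.
        At f: \Box p is false.
        At h: \Box p is false.
        At i: \Box p is false.
      So \Diamond \Box p is false at a.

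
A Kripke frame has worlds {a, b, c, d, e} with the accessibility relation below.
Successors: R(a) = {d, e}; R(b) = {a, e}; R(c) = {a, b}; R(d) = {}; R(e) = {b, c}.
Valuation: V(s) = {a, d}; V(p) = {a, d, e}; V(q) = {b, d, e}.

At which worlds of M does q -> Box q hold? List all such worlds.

Recall that Box ψ holds at a world iff ψ holds at every accessible world, and Dia ψ holds iff ψ holds at some accessible world.
Let φ = q -> Box q. Evaluate φ at each world:
  a (successors {d, e}): φ is true.
  b (successors {a, e}): φ is false.
  c (successors {a, b}): φ is true.
  d (successors ∅): φ is true.
  e (successors {b, c}): φ is false.
For instance, at b:
  At b: q is true, Box q is false, so q -> Box q is false.
    At b: Box q requires q at every successor {a, e}.
      q fails at a, so Box q is false at b.
Satisfying worlds: {a, c, d}

a, c, d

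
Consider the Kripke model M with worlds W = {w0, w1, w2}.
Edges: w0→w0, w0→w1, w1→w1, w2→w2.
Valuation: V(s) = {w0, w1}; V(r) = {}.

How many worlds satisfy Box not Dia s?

1

Let φ = Box not Dia s. Evaluate φ at each world:
  w0 (successors {w0, w1}): φ is false.
  w1 (successors {w1}): φ is false.
  w2 (successors {w2}): φ is true.
For instance, at w0:
  At w0: Box not Dia s requires not Dia s at every successor {w0, w1}.
    not Dia s fails at w0, so Box not Dia s is false at w0.
      At w0: Dia s is true, so not Dia s is false.
Satisfying worlds: {w2}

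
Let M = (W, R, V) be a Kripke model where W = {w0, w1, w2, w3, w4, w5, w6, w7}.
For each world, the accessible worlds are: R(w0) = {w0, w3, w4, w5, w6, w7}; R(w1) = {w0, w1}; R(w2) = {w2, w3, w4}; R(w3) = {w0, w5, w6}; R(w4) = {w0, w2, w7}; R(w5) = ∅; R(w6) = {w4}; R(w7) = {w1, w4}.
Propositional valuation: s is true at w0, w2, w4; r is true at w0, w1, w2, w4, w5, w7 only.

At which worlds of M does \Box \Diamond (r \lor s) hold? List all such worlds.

Let φ = \Box \Diamond (r \lor s). Evaluate φ at each world:
  w0 (successors {w0, w3, w4, w5, w6, w7}): φ is false.
  w1 (successors {w0, w1}): φ is true.
  w2 (successors {w2, w3, w4}): φ is true.
  w3 (successors {w0, w5, w6}): φ is false.
  w4 (successors {w0, w2, w7}): φ is true.
  w5 (successors ∅): φ is true.
  w6 (successors {w4}): φ is true.
  w7 (successors {w1, w4}): φ is true.
For instance, at w7:
  At w7: \Box \Diamond (r \lor s) requires \Diamond (r \lor s) at every successor {w1, w4}.
      At w1: \Diamond (r \lor s) requires r \lor s at some successor in {w0, w1}.
        r \lor s holds at w0, so \Diamond (r \lor s) is true at w1.
      At w4: \Diamond (r \lor s) requires r \lor s at some successor in {w0, w2, w7}.
        r \lor s holds at w0, so \Diamond (r \lor s) is true at w4.
  So \Box \Diamond (r \lor s) is true at w7.
Satisfying worlds: {w1, w2, w4, w5, w6, w7}

w1, w2, w4, w5, w6, w7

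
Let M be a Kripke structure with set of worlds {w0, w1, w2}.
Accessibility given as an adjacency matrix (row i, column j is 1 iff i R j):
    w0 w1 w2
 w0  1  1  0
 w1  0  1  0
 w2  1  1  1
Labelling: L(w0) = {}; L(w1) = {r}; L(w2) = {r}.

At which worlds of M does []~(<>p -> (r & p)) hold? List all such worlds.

none

Let φ = []~(<>p -> (r & p)). Evaluate φ at each world:
  w0 (successors {w0, w1}): φ is false.
  w1 (successors {w1}): φ is false.
  w2 (successors {w0, w1, w2}): φ is false.
For instance, at w1:
  At w1: []~(<>p -> (r & p)) requires ~(<>p -> (r & p)) at every successor {w1}.
    ~(<>p -> (r & p)) fails at w1, so []~(<>p -> (r & p)) is false at w1.
      At w1: <>p -> (r & p) is true, so ~(<>p -> (r & p)) is false.
Satisfying worlds: none.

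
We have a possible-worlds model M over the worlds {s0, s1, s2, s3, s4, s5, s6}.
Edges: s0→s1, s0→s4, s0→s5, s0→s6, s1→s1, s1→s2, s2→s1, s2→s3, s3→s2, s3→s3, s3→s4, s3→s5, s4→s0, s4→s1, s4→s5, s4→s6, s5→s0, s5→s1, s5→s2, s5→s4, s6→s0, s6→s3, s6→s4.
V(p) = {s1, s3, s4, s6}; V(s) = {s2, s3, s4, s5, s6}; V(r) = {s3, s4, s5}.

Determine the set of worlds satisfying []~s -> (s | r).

Let φ = []~s -> (s | r). Evaluate φ at each world:
  s0 (successors {s1, s4, s5, s6}): φ is true.
  s1 (successors {s1, s2}): φ is true.
  s2 (successors {s1, s3}): φ is true.
  s3 (successors {s2, s3, s4, s5}): φ is true.
  s4 (successors {s0, s1, s5, s6}): φ is true.
  s5 (successors {s0, s1, s2, s4}): φ is true.
  s6 (successors {s0, s3, s4}): φ is true.
For instance, at s2:
  At s2: []~s is false, s | r is true, so []~s -> (s | r) is true.
    At s2: []~s requires ~s at every successor {s1, s3}.
      ~s fails at s3, so []~s is false at s2.
Satisfying worlds: {s0, s1, s2, s3, s4, s5, s6}

s0, s1, s2, s3, s4, s5, s6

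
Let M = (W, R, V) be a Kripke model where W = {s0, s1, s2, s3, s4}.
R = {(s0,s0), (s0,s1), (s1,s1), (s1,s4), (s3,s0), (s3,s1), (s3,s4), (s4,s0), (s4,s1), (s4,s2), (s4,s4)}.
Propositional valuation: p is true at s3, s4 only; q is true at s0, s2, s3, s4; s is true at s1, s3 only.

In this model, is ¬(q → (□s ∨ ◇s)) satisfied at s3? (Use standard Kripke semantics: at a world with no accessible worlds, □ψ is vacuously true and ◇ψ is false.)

No

Recall that □ψ holds at a world iff ψ holds at every accessible world, and ◇ψ holds iff ψ holds at some accessible world.
At s3: q → (□s ∨ ◇s) is true, so ¬(q → (□s ∨ ◇s)) is false.
  At s3: q is true, □s ∨ ◇s is true, so q → (□s ∨ ◇s) is true.
    At s3: □s is false, ◇s is true, so □s ∨ ◇s is true.
      At s3: □s requires s at every successor {s0, s1, s4}.
        s fails at s0, so □s is false at s3.
      At s3: ◇s requires s at some successor in {s0, s1, s4}.
        s holds at s1, so ◇s is true at s3.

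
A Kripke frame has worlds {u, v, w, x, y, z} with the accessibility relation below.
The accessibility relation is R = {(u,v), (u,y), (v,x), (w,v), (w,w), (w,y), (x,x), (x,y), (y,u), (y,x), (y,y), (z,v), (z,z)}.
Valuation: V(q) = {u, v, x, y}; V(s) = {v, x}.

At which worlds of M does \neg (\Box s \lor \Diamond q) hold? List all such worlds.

Let φ = \neg (\Box s \lor \Diamond q). Evaluate φ at each world:
  u (successors {v, y}): φ is false.
  v (successors {x}): φ is false.
  w (successors {v, w, y}): φ is false.
  x (successors {x, y}): φ is false.
  y (successors {u, x, y}): φ is false.
  z (successors {v, z}): φ is false.
For instance, at y:
  At y: \Box s \lor \Diamond q is true, so \neg (\Box s \lor \Diamond q) is false.
    At y: \Box s is false, \Diamond q is true, so \Box s \lor \Diamond q is true.
      At y: \Box s requires s at every successor {u, x, y}.
        s fails at u, so \Box s is false at y.
      At y: \Diamond q requires q at some successor in {u, x, y}.
        q holds at u, so \Diamond q is true at y.
Satisfying worlds: none.

none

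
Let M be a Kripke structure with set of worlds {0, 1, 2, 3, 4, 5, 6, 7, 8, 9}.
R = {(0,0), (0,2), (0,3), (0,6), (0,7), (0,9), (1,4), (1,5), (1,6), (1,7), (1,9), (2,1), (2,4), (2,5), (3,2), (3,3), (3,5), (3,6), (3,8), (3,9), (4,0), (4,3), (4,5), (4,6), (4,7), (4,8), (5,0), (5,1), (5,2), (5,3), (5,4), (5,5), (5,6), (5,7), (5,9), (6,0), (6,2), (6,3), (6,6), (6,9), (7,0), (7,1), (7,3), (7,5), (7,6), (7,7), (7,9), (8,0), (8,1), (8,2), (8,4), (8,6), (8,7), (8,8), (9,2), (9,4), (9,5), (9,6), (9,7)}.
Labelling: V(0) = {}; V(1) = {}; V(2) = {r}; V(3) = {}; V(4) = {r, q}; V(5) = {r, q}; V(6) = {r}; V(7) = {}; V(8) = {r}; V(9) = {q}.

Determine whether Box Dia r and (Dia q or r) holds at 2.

Recall that Box ψ holds at a world iff ψ holds at every accessible world, and Dia ψ holds iff ψ holds at some accessible world.
At 2: Box Dia r is true, Dia q or r is true, so Box Dia r and (Dia q or r) is true.
  At 2: Box Dia r requires Dia r at every successor {1, 4, 5}.
      At 1: Dia r requires r at some successor in {4, 5, 6, 7, 9}.
        r holds at 4, so Dia r is true at 1.
      At 4: Dia r requires r at some successor in {0, 3, 5, 6, 7, 8}.
        r holds at 5, so Dia r is true at 4.
      At 5: Dia r requires r at some successor in {0, 1, 2, 3, 4, 5, 6, 7, 9}.
        r holds at 2, so Dia r is true at 5.
  So Box Dia r is true at 2.
  At 2: Dia q is true, r is true, so Dia q or r is true.
    At 2: Dia q requires q at some successor in {1, 4, 5}.
      q holds at 4, so Dia q is true at 2.

Yes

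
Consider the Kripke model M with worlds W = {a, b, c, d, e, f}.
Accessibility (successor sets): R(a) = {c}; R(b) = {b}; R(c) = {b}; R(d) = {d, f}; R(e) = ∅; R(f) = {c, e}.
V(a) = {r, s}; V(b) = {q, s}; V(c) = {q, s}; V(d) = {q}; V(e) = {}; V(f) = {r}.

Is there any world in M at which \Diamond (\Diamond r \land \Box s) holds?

No

Recall that \Box ψ holds at a world iff ψ holds at every accessible world, and \Diamond ψ holds iff ψ holds at some accessible world.
Let φ = \Diamond (\Diamond r \land \Box s). Evaluate φ at each world:
  a (successors {c}): φ is false.
  b (successors {b}): φ is false.
  c (successors {b}): φ is false.
  d (successors {d, f}): φ is false.
  e (successors ∅): φ is false.
  f (successors {c, e}): φ is false.
For instance, at c:
  At c: \Diamond (\Diamond r \land \Box s) requires \Diamond r \land \Box s at some successor in {b}.
    At b: \Diamond r \land \Box s is false.
  So \Diamond (\Diamond r \land \Box s) is false at c.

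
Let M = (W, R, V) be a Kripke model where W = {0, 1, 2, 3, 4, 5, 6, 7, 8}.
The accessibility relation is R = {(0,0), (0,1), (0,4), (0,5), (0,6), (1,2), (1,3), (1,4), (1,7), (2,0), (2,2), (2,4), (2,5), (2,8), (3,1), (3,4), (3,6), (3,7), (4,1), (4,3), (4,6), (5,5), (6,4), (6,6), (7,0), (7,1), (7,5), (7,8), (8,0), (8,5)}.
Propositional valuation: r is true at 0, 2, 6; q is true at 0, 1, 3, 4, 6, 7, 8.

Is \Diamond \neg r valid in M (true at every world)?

Let φ = \Diamond \neg r. Evaluate φ at each world:
  0 (successors {0, 1, 4, 5, 6}): φ is true.
  1 (successors {2, 3, 4, 7}): φ is true.
  2 (successors {0, 2, 4, 5, 8}): φ is true.
  3 (successors {1, 4, 6, 7}): φ is true.
  4 (successors {1, 3, 6}): φ is true.
  5 (successors {5}): φ is true.
  6 (successors {4, 6}): φ is true.
  7 (successors {0, 1, 5, 8}): φ is true.
  8 (successors {0, 5}): φ is true.
For instance, at 6:
  At 6: \Diamond \neg r requires \neg r at some successor in {4, 6}.
    \neg r holds at 4, so \Diamond \neg r is true at 6.

Yes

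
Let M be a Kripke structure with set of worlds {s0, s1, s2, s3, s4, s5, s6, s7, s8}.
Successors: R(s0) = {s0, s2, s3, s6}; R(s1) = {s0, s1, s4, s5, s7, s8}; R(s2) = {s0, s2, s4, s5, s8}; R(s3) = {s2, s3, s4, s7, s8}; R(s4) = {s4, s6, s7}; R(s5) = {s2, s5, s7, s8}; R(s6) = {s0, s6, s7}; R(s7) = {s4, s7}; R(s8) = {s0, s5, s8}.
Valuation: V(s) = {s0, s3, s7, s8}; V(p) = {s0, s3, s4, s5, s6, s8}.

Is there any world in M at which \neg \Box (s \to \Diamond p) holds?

Recall that \Box ψ holds at a world iff ψ holds at every accessible world, and \Diamond ψ holds iff ψ holds at some accessible world.
Let φ = \neg \Box (s \to \Diamond p). Evaluate φ at each world:
  s0 (successors {s0, s2, s3, s6}): φ is false.
  s1 (successors {s0, s1, s4, s5, s7, s8}): φ is false.
  s2 (successors {s0, s2, s4, s5, s8}): φ is false.
  s3 (successors {s2, s3, s4, s7, s8}): φ is false.
  s4 (successors {s4, s6, s7}): φ is false.
  s5 (successors {s2, s5, s7, s8}): φ is false.
  s6 (successors {s0, s6, s7}): φ is false.
  s7 (successors {s4, s7}): φ is false.
  s8 (successors {s0, s5, s8}): φ is false.
For instance, at s4:
  At s4: \Box (s \to \Diamond p) is true, so \neg \Box (s \to \Diamond p) is false.
    At s4: \Box (s \to \Diamond p) requires s \to \Diamond p at every successor {s4, s6, s7}.
      At s4: s \to \Diamond p is true.
      At s6: s \to \Diamond p is true.
      At s7: s \to \Diamond p is true.
    So \Box (s \to \Diamond p) is true at s4.

No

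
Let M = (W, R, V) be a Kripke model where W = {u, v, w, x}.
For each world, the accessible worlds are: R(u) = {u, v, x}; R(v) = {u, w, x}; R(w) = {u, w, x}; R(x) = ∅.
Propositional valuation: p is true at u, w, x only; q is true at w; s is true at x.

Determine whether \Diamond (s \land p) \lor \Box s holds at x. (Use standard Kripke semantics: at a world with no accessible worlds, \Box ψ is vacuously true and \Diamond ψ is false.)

Recall that \Box ψ holds at a world iff ψ holds at every accessible world, and \Diamond ψ holds iff ψ holds at some accessible world.
At x: \Diamond (s \land p) is false, \Box s is true, so \Diamond (s \land p) \lor \Box s is true.
  At x: no accessible worlds, so \Diamond (s \land p) is false.
  At x: no accessible worlds, so \Box s holds vacuously.

Yes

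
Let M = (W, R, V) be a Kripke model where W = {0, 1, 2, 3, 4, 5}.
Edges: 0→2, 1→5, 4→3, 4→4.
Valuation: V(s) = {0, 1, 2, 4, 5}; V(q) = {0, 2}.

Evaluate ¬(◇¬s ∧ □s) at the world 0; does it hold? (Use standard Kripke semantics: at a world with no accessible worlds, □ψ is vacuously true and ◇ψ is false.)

At 0: ◇¬s ∧ □s is false, so ¬(◇¬s ∧ □s) is true.
  At 0: ◇¬s is false, □s is true, so ◇¬s ∧ □s is false.
    At 0: ◇¬s requires ¬s at some successor in {2}.
      At 2: ¬s is false.
    So ◇¬s is false at 0.
    At 0: □s requires s at every successor {2}.
      At 2: s is true.
    So □s is true at 0.

Yes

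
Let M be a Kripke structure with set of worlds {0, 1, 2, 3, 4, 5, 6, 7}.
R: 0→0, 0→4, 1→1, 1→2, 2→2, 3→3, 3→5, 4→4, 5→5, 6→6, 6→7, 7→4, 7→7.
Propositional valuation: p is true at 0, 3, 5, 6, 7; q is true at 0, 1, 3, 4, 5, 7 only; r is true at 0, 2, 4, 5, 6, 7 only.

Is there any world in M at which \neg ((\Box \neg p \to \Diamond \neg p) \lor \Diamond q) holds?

No

Let φ = \neg ((\Box \neg p \to \Diamond \neg p) \lor \Diamond q). Evaluate φ at each world:
  0 (successors {0, 4}): φ is false.
  1 (successors {1, 2}): φ is false.
  2 (successors {2}): φ is false.
  3 (successors {3, 5}): φ is false.
  4 (successors {4}): φ is false.
  5 (successors {5}): φ is false.
  6 (successors {6, 7}): φ is false.
  7 (successors {4, 7}): φ is false.
For instance, at 7:
  At 7: (\Box \neg p \to \Diamond \neg p) \lor \Diamond q is true, so \neg ((\Box \neg p \to \Diamond \neg p) \lor \Diamond q) is false.
    At 7: \Box \neg p \to \Diamond \neg p is true, \Diamond q is true, so (\Box \neg p \to \Diamond \neg p) \lor \Diamond q is true.
      At 7: \Box \neg p is false, \Diamond \neg p is true, so \Box \neg p \to \Diamond \neg p is true.
      At 7: \Diamond q requires q at some successor in {4, 7}.
        q holds at 4, so \Diamond q is true at 7.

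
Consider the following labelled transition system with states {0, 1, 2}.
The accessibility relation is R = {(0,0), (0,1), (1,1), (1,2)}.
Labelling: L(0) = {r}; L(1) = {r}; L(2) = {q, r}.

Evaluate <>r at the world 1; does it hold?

Yes

At 1: <>r requires r at some successor in {1, 2}.
  r holds at 1, so <>r is true at 1.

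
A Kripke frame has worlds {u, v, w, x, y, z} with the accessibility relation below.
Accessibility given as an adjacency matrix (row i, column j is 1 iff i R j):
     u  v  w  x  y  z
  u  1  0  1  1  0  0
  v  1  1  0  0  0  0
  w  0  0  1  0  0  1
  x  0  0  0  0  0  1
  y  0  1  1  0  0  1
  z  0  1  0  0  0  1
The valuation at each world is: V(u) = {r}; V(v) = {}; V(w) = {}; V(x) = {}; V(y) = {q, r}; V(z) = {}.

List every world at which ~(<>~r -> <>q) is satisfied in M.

Recall that <>ψ holds at a world iff ψ holds at some accessible world.
Let φ = ~(<>~r -> <>q). Evaluate φ at each world:
  u (successors {u, w, x}): φ is true.
  v (successors {u, v}): φ is true.
  w (successors {w, z}): φ is true.
  x (successors {z}): φ is true.
  y (successors {v, w, z}): φ is true.
  z (successors {v, z}): φ is true.
For instance, at w:
  At w: <>~r -> <>q is false, so ~(<>~r -> <>q) is true.
    At w: <>~r is true, <>q is false, so <>~r -> <>q is false.
      At w: <>~r requires ~r at some successor in {w, z}.
        ~r holds at w, so <>~r is true at w.
      At w: <>q requires q at some successor in {w, z}.
        At w: q is false.
        At z: q is false.
      So <>q is false at w.
Satisfying worlds: {u, v, w, x, y, z}

u, v, w, x, y, z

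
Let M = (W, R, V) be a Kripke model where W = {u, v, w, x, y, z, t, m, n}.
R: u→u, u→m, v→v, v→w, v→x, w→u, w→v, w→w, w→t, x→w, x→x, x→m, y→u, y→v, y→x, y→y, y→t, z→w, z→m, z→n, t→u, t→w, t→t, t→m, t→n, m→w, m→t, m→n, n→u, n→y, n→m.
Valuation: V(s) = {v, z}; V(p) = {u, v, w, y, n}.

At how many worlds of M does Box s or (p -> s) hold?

Recall that Box ψ holds at a world iff ψ holds at every accessible world, and Dia ψ holds iff ψ holds at some accessible world.
Let φ = Box s or (p -> s). Evaluate φ at each world:
  u (successors {u, m}): φ is false.
  v (successors {v, w, x}): φ is true.
  w (successors {u, v, w, t}): φ is false.
  x (successors {w, x, m}): φ is true.
  y (successors {u, v, x, y, t}): φ is false.
  z (successors {w, m, n}): φ is true.
  t (successors {u, w, t, m, n}): φ is true.
  m (successors {w, t, n}): φ is true.
  n (successors {u, y, m}): φ is false.
For instance, at x:
  At x: Box s is false, p -> s is true, so Box s or (p -> s) is true.
    At x: Box s requires s at every successor {w, x, m}.
      s fails at w, so Box s is false at x.
Satisfying worlds: {v, x, z, t, m}

5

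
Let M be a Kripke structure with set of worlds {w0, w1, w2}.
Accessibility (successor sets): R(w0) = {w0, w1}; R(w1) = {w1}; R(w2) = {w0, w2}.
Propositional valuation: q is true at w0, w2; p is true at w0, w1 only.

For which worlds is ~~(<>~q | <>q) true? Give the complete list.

Let φ = ~~(<>~q | <>q). Evaluate φ at each world:
  w0 (successors {w0, w1}): φ is true.
  w1 (successors {w1}): φ is true.
  w2 (successors {w0, w2}): φ is true.
For instance, at w2:
  At w2: ~(<>~q | <>q) is false, so ~~(<>~q | <>q) is true.
    At w2: <>~q | <>q is true, so ~(<>~q | <>q) is false.
      At w2: <>~q is false, <>q is true, so <>~q | <>q is true.
Satisfying worlds: {w0, w1, w2}

w0, w1, w2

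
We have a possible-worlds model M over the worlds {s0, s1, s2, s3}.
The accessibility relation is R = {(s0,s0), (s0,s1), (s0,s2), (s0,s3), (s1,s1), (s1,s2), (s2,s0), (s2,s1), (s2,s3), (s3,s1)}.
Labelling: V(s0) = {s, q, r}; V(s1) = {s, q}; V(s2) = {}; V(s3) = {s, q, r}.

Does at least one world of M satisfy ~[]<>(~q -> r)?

Let φ = ~[]<>(~q -> r). Evaluate φ at each world:
  s0 (successors {s0, s1, s2, s3}): φ is false.
  s1 (successors {s1, s2}): φ is false.
  s2 (successors {s0, s1, s3}): φ is false.
  s3 (successors {s1}): φ is false.
For instance, at s1:
  At s1: []<>(~q -> r) is true, so ~[]<>(~q -> r) is false.
    At s1: []<>(~q -> r) requires <>(~q -> r) at every successor {s1, s2}.
      At s1: <>(~q -> r) is true.
      At s2: <>(~q -> r) is true.
    So []<>(~q -> r) is true at s1.

No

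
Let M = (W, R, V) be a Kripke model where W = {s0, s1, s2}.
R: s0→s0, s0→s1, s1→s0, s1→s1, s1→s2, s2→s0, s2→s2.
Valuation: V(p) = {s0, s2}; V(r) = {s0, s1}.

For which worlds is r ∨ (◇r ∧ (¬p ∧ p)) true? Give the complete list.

s0, s1

Let φ = r ∨ (◇r ∧ (¬p ∧ p)). Evaluate φ at each world:
  s0 (successors {s0, s1}): φ is true.
  s1 (successors {s0, s1, s2}): φ is true.
  s2 (successors {s0, s2}): φ is false.
For instance, at s0:
  At s0: r is true, ◇r ∧ (¬p ∧ p) is false, so r ∨ (◇r ∧ (¬p ∧ p)) is true.
    At s0: ◇r is true, ¬p ∧ p is false, so ◇r ∧ (¬p ∧ p) is false.
      At s0: ◇r requires r at some successor in {s0, s1}.
        r holds at s0, so ◇r is true at s0.
Satisfying worlds: {s0, s1}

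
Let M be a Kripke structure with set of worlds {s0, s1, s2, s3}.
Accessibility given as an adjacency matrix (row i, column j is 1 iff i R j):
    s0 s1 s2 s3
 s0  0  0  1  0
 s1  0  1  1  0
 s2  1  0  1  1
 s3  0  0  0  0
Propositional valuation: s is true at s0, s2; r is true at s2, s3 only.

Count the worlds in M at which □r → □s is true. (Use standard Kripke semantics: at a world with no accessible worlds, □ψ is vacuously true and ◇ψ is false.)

4

Let φ = □r → □s. Evaluate φ at each world:
  s0 (successors {s2}): φ is true.
  s1 (successors {s1, s2}): φ is true.
  s2 (successors {s0, s2, s3}): φ is true.
  s3 (successors ∅): φ is true.
For instance, at s0:
  At s0: □r is true, □s is true, so □r → □s is true.
    At s0: □r requires r at every successor {s2}.
      At s2: r is true.
    So □r is true at s0.
    At s0: □s requires s at every successor {s2}.
      At s2: s is true.
    So □s is true at s0.
Satisfying worlds: {s0, s1, s2, s3}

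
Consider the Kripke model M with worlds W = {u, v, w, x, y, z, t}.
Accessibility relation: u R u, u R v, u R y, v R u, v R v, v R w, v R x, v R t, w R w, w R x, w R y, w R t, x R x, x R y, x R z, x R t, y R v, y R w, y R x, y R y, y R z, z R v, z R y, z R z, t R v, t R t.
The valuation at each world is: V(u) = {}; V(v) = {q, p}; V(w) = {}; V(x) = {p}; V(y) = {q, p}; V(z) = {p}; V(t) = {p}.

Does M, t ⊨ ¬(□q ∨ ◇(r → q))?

No

At t: □q ∨ ◇(r → q) is true, so ¬(□q ∨ ◇(r → q)) is false.
  At t: □q is false, ◇(r → q) is true, so □q ∨ ◇(r → q) is true.
    At t: □q requires q at every successor {v, t}.
      q fails at t, so □q is false at t.
    At t: ◇(r → q) requires r → q at some successor in {v, t}.
      r → q holds at v, so ◇(r → q) is true at t.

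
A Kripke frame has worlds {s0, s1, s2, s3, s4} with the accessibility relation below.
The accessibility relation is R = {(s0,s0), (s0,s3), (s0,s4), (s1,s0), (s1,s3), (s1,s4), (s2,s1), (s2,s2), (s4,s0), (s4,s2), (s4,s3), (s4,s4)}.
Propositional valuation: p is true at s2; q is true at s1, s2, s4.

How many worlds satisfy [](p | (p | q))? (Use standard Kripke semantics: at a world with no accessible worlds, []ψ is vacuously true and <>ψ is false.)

2

Let φ = [](p | (p | q)). Evaluate φ at each world:
  s0 (successors {s0, s3, s4}): φ is false.
  s1 (successors {s0, s3, s4}): φ is false.
  s2 (successors {s1, s2}): φ is true.
  s3 (successors ∅): φ is true.
  s4 (successors {s0, s2, s3, s4}): φ is false.
For instance, at s4:
  At s4: [](p | (p | q)) requires p | (p | q) at every successor {s0, s2, s3, s4}.
    p | (p | q) fails at s0, so [](p | (p | q)) is false at s4.
Satisfying worlds: {s2, s3}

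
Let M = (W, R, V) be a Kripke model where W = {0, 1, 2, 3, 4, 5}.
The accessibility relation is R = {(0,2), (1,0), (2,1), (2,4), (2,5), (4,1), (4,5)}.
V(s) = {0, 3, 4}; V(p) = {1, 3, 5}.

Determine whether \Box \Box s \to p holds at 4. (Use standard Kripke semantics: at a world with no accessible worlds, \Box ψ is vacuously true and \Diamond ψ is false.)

No

At 4: \Box \Box s is true, p is false, so \Box \Box s \to p is false.
  At 4: \Box \Box s requires \Box s at every successor {1, 5}.
      At 1: \Box s requires s at every successor {0}.
        At 0: s is true.
      So \Box s is true at 1.
      At 5: no accessible worlds, so \Box s holds vacuously.
  So \Box \Box s is true at 4.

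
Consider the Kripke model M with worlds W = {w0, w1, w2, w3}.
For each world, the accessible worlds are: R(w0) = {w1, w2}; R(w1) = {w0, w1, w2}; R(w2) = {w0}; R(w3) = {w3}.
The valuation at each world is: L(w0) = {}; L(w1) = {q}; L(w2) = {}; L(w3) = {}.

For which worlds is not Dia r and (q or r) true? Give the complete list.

Recall that Dia ψ holds at a world iff ψ holds at some accessible world.
Let φ = not Dia r and (q or r). Evaluate φ at each world:
  w0 (successors {w1, w2}): φ is false.
  w1 (successors {w0, w1, w2}): φ is true.
  w2 (successors {w0}): φ is false.
  w3 (successors {w3}): φ is false.
For instance, at w1:
  At w1: not Dia r is true, q or r is true, so not Dia r and (q or r) is true.
    At w1: Dia r is false, so not Dia r is true.
      At w1: Dia r requires r at some successor in {w0, w1, w2}.
        At w0: r is false.
        At w1: r is false.
        At w2: r is false.
      So Dia r is false at w1.
Satisfying worlds: {w1}

w1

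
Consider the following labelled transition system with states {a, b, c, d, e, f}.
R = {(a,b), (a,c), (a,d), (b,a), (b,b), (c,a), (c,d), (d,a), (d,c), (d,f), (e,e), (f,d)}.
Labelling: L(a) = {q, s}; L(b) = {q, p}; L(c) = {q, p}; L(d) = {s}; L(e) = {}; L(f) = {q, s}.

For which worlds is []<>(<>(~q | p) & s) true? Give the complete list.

a, b, c, d, f

Recall that []ψ holds at a world iff ψ holds at every accessible world, and <>ψ holds iff ψ holds at some accessible world.
Let φ = []<>(<>(~q | p) & s). Evaluate φ at each world:
  a (successors {b, c, d}): φ is true.
  b (successors {a, b}): φ is true.
  c (successors {a, d}): φ is true.
  d (successors {a, c, f}): φ is true.
  e (successors {e}): φ is false.
  f (successors {d}): φ is true.
For instance, at f:
  At f: []<>(<>(~q | p) & s) requires <>(<>(~q | p) & s) at every successor {d}.
      At d: <>(<>(~q | p) & s) requires <>(~q | p) & s at some successor in {a, c, f}.
        <>(~q | p) & s holds at a, so <>(<>(~q | p) & s) is true at d.
  So []<>(<>(~q | p) & s) is true at f.
Satisfying worlds: {a, b, c, d, f}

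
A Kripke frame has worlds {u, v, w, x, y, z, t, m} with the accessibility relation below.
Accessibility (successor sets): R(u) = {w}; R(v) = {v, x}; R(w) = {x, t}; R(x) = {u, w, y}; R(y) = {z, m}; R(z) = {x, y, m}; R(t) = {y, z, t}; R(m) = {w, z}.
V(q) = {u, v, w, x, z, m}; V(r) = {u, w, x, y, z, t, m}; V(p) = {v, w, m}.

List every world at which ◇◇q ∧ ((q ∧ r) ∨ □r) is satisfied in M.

u, w, x, y, z, t, m

Let φ = ◇◇q ∧ ((q ∧ r) ∨ □r). Evaluate φ at each world:
  u (successors {w}): φ is true.
  v (successors {v, x}): φ is false.
  w (successors {x, t}): φ is true.
  x (successors {u, w, y}): φ is true.
  y (successors {z, m}): φ is true.
  z (successors {x, y, m}): φ is true.
  t (successors {y, z, t}): φ is true.
  m (successors {w, z}): φ is true.
For instance, at v:
  At v: ◇◇q is true, (q ∧ r) ∨ □r is false, so ◇◇q ∧ ((q ∧ r) ∨ □r) is false.
    At v: ◇◇q requires ◇q at some successor in {v, x}.
      ◇q holds at v, so ◇◇q is true at v.
    At v: q ∧ r is false, □r is false, so (q ∧ r) ∨ □r is false.
      At v: □r requires r at every successor {v, x}.
        r fails at v, so □r is false at v.
Satisfying worlds: {u, w, x, y, z, t, m}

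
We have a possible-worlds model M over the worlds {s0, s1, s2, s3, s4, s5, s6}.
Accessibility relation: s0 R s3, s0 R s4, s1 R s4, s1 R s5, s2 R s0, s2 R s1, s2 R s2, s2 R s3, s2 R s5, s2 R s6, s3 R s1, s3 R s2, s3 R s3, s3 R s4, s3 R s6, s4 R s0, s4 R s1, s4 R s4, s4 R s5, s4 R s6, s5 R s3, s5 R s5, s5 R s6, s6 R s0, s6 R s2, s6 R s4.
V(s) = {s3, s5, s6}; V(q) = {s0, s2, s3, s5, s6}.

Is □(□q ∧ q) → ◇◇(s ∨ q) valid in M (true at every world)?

Yes

Let φ = □(□q ∧ q) → ◇◇(s ∨ q). Evaluate φ at each world:
  s0 (successors {s3, s4}): φ is true.
  s1 (successors {s4, s5}): φ is true.
  s2 (successors {s0, s1, s2, s3, s5, s6}): φ is true.
  s3 (successors {s1, s2, s3, s4, s6}): φ is true.
  s4 (successors {s0, s1, s4, s5, s6}): φ is true.
  s5 (successors {s3, s5, s6}): φ is true.
  s6 (successors {s0, s2, s4}): φ is true.
For instance, at s4:
  At s4: □(□q ∧ q) is false, ◇◇(s ∨ q) is true, so □(□q ∧ q) → ◇◇(s ∨ q) is true.
    At s4: □(□q ∧ q) requires □q ∧ q at every successor {s0, s1, s4, s5, s6}.
      □q ∧ q fails at s0, so □(□q ∧ q) is false at s4.
    At s4: ◇◇(s ∨ q) requires ◇(s ∨ q) at some successor in {s0, s1, s4, s5, s6}.
      ◇(s ∨ q) holds at s0, so ◇◇(s ∨ q) is true at s4.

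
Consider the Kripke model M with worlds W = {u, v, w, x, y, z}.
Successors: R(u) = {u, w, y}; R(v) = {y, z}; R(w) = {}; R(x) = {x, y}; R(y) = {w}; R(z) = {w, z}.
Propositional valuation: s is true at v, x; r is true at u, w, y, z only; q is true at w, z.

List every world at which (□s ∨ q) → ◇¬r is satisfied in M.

u, v, x, y

Let φ = (□s ∨ q) → ◇¬r. Evaluate φ at each world:
  u (successors {u, w, y}): φ is true.
  v (successors {y, z}): φ is true.
  w (successors ∅): φ is false.
  x (successors {x, y}): φ is true.
  y (successors {w}): φ is true.
  z (successors {w, z}): φ is false.
For instance, at u:
  At u: □s ∨ q is false, ◇¬r is false, so (□s ∨ q) → ◇¬r is true.
    At u: □s is false, q is false, so □s ∨ q is false.
      At u: □s requires s at every successor {u, w, y}.
        s fails at u, so □s is false at u.
    At u: ◇¬r requires ¬r at some successor in {u, w, y}.
      At u: ¬r is false.
      At w: ¬r is false.
      At y: ¬r is false.
    So ◇¬r is false at u.
Satisfying worlds: {u, v, x, y}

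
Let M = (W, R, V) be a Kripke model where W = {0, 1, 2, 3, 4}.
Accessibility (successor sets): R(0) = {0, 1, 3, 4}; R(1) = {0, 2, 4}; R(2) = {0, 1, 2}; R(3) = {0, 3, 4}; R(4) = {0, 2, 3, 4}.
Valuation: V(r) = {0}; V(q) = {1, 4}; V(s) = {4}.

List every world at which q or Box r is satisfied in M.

Let φ = q or Box r. Evaluate φ at each world:
  0 (successors {0, 1, 3, 4}): φ is false.
  1 (successors {0, 2, 4}): φ is true.
  2 (successors {0, 1, 2}): φ is false.
  3 (successors {0, 3, 4}): φ is false.
  4 (successors {0, 2, 3, 4}): φ is true.
For instance, at 4:
  At 4: q is true, Box r is false, so q or Box r is true.
    At 4: Box r requires r at every successor {0, 2, 3, 4}.
      r fails at 2, so Box r is false at 4.
Satisfying worlds: {1, 4}

1, 4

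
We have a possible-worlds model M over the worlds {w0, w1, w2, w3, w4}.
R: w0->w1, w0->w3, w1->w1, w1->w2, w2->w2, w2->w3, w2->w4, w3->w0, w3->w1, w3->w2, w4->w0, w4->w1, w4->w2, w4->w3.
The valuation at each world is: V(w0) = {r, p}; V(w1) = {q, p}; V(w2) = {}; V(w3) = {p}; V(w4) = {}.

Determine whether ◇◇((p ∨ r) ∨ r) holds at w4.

Recall that ◇ψ holds at a world iff ψ holds at some accessible world.
At w4: ◇◇((p ∨ r) ∨ r) requires ◇((p ∨ r) ∨ r) at some successor in {w0, w1, w2, w3}.
  ◇((p ∨ r) ∨ r) holds at w0, so ◇◇((p ∨ r) ∨ r) is true at w4.
    At w0: ◇((p ∨ r) ∨ r) requires (p ∨ r) ∨ r at some successor in {w1, w3}.
      (p ∨ r) ∨ r holds at w1, so ◇((p ∨ r) ∨ r) is true at w0.

Yes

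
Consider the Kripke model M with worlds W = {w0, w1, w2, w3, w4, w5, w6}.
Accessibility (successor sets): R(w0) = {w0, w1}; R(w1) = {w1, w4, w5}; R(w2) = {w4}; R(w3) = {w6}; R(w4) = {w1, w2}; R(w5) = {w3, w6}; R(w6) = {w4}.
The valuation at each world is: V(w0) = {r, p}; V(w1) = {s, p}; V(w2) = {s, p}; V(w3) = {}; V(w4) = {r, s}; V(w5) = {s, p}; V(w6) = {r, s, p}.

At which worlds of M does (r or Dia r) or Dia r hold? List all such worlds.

w0, w1, w2, w3, w4, w5, w6

Let φ = (r or Dia r) or Dia r. Evaluate φ at each world:
  w0 (successors {w0, w1}): φ is true.
  w1 (successors {w1, w4, w5}): φ is true.
  w2 (successors {w4}): φ is true.
  w3 (successors {w6}): φ is true.
  w4 (successors {w1, w2}): φ is true.
  w5 (successors {w3, w6}): φ is true.
  w6 (successors {w4}): φ is true.
For instance, at w4:
  At w4: r or Dia r is true, Dia r is false, so (r or Dia r) or Dia r is true.
    At w4: r is true, Dia r is false, so r or Dia r is true.
      At w4: Dia r requires r at some successor in {w1, w2}.
        At w1: r is false.
        At w2: r is false.
      So Dia r is false at w4.
    At w4: Dia r requires r at some successor in {w1, w2}.
      At w1: r is false.
      At w2: r is false.
    So Dia r is false at w4.
Satisfying worlds: {w0, w1, w2, w3, w4, w5, w6}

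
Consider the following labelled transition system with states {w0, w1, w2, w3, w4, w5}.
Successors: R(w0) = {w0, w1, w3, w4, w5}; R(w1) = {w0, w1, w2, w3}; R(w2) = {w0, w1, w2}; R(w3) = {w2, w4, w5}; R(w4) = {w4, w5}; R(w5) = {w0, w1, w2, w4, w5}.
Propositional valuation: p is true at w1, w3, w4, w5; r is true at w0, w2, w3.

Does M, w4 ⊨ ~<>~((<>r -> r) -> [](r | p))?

Recall that []ψ holds at a world iff ψ holds at every accessible world, and <>ψ holds iff ψ holds at some accessible world.
At w4: <>~((<>r -> r) -> [](r | p)) is false, so ~<>~((<>r -> r) -> [](r | p)) is true.
  At w4: <>~((<>r -> r) -> [](r | p)) requires ~((<>r -> r) -> [](r | p)) at some successor in {w4, w5}.
    At w4: ~((<>r -> r) -> [](r | p)) is false.
    At w5: ~((<>r -> r) -> [](r | p)) is false.
  So <>~((<>r -> r) -> [](r | p)) is false at w4.

Yes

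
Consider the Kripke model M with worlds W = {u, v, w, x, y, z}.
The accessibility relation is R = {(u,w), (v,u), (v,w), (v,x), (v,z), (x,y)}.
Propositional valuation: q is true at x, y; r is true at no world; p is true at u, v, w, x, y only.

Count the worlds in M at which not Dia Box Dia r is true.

3

Let φ = not Dia Box Dia r. Evaluate φ at each world:
  u (successors {w}): φ is false.
  v (successors {u, w, x, z}): φ is false.
  w (successors ∅): φ is true.
  x (successors {y}): φ is false.
  y (successors ∅): φ is true.
  z (successors ∅): φ is true.
For instance, at v:
  At v: Dia Box Dia r is true, so not Dia Box Dia r is false.
    At v: Dia Box Dia r requires Box Dia r at some successor in {u, w, x, z}.
      Box Dia r holds at w, so Dia Box Dia r is true at v.
Satisfying worlds: {w, y, z}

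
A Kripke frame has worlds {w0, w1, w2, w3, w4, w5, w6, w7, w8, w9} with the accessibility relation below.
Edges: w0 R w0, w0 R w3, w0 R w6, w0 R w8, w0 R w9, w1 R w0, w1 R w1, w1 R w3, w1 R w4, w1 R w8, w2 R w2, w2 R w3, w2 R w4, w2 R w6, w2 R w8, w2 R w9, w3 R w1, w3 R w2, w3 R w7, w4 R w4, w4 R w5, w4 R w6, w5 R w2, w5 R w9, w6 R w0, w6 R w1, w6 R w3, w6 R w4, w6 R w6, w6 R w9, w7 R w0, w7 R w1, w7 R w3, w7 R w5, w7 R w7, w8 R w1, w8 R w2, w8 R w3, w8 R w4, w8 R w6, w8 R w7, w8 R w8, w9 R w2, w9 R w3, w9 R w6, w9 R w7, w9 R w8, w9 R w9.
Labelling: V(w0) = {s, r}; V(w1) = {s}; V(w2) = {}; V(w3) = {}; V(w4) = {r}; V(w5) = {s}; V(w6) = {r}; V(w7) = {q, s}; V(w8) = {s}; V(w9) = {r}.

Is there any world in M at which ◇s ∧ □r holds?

No

Let φ = ◇s ∧ □r. Evaluate φ at each world:
  w0 (successors {w0, w3, w6, w8, w9}): φ is false.
  w1 (successors {w0, w1, w3, w4, w8}): φ is false.
  w2 (successors {w2, w3, w4, w6, w8, w9}): φ is false.
  w3 (successors {w1, w2, w7}): φ is false.
  w4 (successors {w4, w5, w6}): φ is false.
  w5 (successors {w2, w9}): φ is false.
  w6 (successors {w0, w1, w3, w4, w6, w9}): φ is false.
  w7 (successors {w0, w1, w3, w5, w7}): φ is false.
  w8 (successors {w1, w2, w3, w4, w6, w7, w8}): φ is false.
  w9 (successors {w2, w3, w6, w7, w8, w9}): φ is false.
For instance, at w5:
  At w5: ◇s is false, □r is false, so ◇s ∧ □r is false.
    At w5: ◇s requires s at some successor in {w2, w9}.
      At w2: s is false.
      At w9: s is false.
    So ◇s is false at w5.
    At w5: □r requires r at every successor {w2, w9}.
      r fails at w2, so □r is false at w5.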